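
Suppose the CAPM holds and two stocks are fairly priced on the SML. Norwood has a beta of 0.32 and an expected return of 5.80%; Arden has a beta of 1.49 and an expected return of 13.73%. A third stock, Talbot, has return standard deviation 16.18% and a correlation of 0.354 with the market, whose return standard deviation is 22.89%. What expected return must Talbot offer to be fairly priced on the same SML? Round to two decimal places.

MRP = (13.73% − 5.80%) / (1.49 − 0.32) = 6.7778%
R_f = 5.80% − 0.32 × 6.7778% = 3.6311%
β_Talbot = ρ·σ_i/σ_m = 0.354 × 16.18 / 22.89 = 0.2502
E(R_Talbot) = R_f + β × MRP = 3.6311% + 0.2502 × 6.7778% = 5.33%

5.33%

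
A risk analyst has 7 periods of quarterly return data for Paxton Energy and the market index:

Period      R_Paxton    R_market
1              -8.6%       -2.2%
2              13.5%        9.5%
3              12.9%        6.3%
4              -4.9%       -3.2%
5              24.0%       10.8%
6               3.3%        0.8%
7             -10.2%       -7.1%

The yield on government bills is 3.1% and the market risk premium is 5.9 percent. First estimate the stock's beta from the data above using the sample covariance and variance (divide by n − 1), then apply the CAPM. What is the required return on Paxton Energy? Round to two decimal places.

Mean R_i = (-8.6 + 13.5 + 12.9 − 4.9 + 24.0 + 3.3 − 10.2) / 7 = 4.2857%
Mean R_m = (-2.2 + 9.5 + 6.3 − 3.2 + 10.8 + 0.8 − 7.1) / 7 = 2.1286%
Σ(R_i − R̄_i)(R_m − R̄_m) = 514.5229  ⇒  Cov = 514.5229 / 6 = 85.7538
Σ(R_m − R̄_m)² = 280.9943  ⇒  Var(R_m) = 280.9943 / 6 = 46.8324
β = Cov / Var(R_m) = 85.7538 / 46.8324 = 1.8311
E(R) = R_f + β × MRP = 3.1% + 1.8311 × 5.9% = 13.90%

13.90%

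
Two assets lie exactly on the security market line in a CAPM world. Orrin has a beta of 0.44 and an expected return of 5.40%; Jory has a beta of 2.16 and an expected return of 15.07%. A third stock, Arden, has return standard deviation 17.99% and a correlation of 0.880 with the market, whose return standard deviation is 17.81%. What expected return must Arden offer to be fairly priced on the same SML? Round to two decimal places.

MRP = (15.07% − 5.40%) / (2.16 − 0.44) = 5.6221%
R_f = 5.40% − 0.44 × 5.6221% = 2.9263%
β_Arden = ρ·σ_i/σ_m = 0.880 × 17.99 / 17.81 = 0.8889
E(R_Arden) = R_f + β × MRP = 2.9263% + 0.8889 × 5.6221% = 7.92%

7.92%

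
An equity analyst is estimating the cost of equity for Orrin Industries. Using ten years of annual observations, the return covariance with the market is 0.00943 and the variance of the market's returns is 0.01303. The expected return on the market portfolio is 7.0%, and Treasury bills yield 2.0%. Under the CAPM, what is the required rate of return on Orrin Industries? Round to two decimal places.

5.62%

β = Cov(R_i, R_m) / Var(R_m) = 0.00943 / 0.01303 = 0.7237
MRP = 7.0% − 2.0% = 5.00%
E(R) = R_f + β × MRP = 2.0% + 0.7237 × 5.0% = 5.62%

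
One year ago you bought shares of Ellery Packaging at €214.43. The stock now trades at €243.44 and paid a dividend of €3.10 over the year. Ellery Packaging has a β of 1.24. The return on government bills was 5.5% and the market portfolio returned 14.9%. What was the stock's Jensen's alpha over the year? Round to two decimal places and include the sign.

-2.18%

Realised HPR = (P1 + D1 − P0) / P0 = (243.44 + 3.10 − 214.43) / 214.43 = 32.11 / 214.43 = 14.9746%
MRP = 14.9% − 5.5% = 9.40%
CAPM required = R_f + β·MRP = 5.5% + 1.24 × 9.4% = 17.1560%
α = realised − required = 14.9746% − 17.1560% = -2.18%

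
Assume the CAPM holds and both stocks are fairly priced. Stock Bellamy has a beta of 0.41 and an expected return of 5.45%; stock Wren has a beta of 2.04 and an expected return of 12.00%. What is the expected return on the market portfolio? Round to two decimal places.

7.82%

Both satisfy E(R) = R_f + β·MRP, so the slope of the SML is
MRP = (12.00% − 5.45%) / (2.04 − 0.41) = 6.55% / 1.63 = 4.0184%
R_f = E(R_Bellamy) − β_Bellamy·MRP = 5.45% − 0.41 × 4.0184% = 3.8025%
E(R_m) = R_f + MRP = 3.8025% + 4.0184% = 7.82%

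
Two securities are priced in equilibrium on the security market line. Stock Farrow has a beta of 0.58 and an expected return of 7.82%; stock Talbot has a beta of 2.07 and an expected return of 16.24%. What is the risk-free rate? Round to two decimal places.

Both satisfy E(R) = R_f + β·MRP, so the slope of the SML is
MRP = (16.24% − 7.82%) / (2.07 − 0.58) = 8.42% / 1.49 = 5.6510%
R_f = E(R_Farrow) − β_Farrow·MRP = 7.82% − 0.58 × 5.6510% = 4.5424%

4.54%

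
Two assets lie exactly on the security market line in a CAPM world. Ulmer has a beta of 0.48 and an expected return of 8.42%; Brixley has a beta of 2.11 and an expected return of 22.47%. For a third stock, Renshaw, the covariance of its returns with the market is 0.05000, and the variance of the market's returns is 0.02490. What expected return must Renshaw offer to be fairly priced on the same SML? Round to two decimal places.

MRP = (22.47% − 8.42%) / (2.11 − 0.48) = 8.6196%
R_f = 8.42% − 0.48 × 8.6196% = 4.2826%
β_Renshaw = Cov / Var(R_m) = 0.05000 / 0.02490 = 2.0080
E(R_Renshaw) = R_f + β × MRP = 4.2826% + 2.0080 × 8.6196% = 21.59%

21.59%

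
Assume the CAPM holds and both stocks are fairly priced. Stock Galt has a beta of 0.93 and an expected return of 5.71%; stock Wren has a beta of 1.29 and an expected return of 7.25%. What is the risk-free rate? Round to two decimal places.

1.73%

Both satisfy E(R) = R_f + β·MRP, so the slope of the SML is
MRP = (7.25% − 5.71%) / (1.29 − 0.93) = 1.54% / 0.36 = 4.2778%
R_f = E(R_Galt) − β_Galt·MRP = 5.71% − 0.93 × 4.2778% = 1.7316%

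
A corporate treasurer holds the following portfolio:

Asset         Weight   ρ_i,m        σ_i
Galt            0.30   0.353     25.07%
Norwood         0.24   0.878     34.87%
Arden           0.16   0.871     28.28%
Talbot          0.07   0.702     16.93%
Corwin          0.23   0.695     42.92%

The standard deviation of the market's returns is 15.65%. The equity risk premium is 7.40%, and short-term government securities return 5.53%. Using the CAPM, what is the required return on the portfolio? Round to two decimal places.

15.76%

β_Galt = 0.353 × 25.07% / 15.65% = 0.5655
β_Norwood = 0.878 × 34.87% / 15.65% = 1.9563
β_Arden = 0.871 × 28.28% / 15.65% = 1.5739
β_Talbot = 0.702 × 16.93% / 15.65% = 0.7594
β_Corwin = 0.695 × 42.92% / 15.65% = 1.9060
β_P = Σ w_i β_i = 0.30×0.5655 + 0.24×1.9563 + 0.16×1.5739 + 0.07×0.7594 + 0.23×1.9060 = 1.3825
E(R_P) = R_f + β_P × MRP = 5.53% + 1.3825 × 7.40% = 15.76%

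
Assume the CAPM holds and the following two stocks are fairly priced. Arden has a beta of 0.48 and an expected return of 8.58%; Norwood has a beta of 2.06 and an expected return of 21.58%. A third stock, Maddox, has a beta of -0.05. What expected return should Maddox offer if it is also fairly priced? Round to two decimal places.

MRP (SML slope) = (21.58% − 8.58%) / (2.06 − 0.48) = 13.00% / 1.58 = 8.2278%
R_f (intercept) = 8.58% − 0.48 × 8.2278% = 4.6307%
E(R_Maddox) = R_f + β × MRP = 4.6307% + -0.05 × 8.2278% = 4.22%

4.22%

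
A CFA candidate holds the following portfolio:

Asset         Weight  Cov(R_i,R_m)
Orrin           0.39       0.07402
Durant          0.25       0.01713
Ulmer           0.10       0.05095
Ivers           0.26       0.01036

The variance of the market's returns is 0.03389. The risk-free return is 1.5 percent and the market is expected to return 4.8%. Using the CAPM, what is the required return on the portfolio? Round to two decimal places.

5.49%

β_Orrin = 0.07402 / 0.03389 = 2.1841
β_Durant = 0.01713 / 0.03389 = 0.5055
β_Ulmer = 0.05095 / 0.03389 = 1.5034
β_Ivers = 0.01036 / 0.03389 = 0.3057
β_P = Σ w_i β_i = 0.39×2.1841 + 0.25×0.5055 + 0.10×1.5034 + 0.26×0.3057 = 1.2080
MRP = 4.8% − 1.5% = 3.30%
E(R_P) = R_f + β_P × MRP = 1.5% + 1.2080 × 3.3% = 5.49%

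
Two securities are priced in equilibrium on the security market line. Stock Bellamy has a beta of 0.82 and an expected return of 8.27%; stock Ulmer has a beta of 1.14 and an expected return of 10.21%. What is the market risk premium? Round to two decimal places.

Both satisfy E(R) = R_f + β·MRP, so the slope of the SML is
MRP = (10.21% − 8.27%) / (1.14 − 0.82) = 1.94% / 0.32 = 6.0625%

6.06%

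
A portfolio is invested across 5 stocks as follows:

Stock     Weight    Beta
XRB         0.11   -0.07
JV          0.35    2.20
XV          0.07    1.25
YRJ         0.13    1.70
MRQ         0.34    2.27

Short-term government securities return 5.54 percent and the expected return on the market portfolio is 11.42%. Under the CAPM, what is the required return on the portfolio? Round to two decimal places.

16.37%

β_P = Σ w_i β_i = 0.11×-0.07 + 0.35×2.20 + 0.07×1.25 + 0.13×1.70 + 0.34×2.27 = 1.8426
MRP = 11.42% − 5.54% = 5.88%
E(R_P) = R_f + β_P × MRP = 5.54% + 1.8426 × 5.88% = 16.37%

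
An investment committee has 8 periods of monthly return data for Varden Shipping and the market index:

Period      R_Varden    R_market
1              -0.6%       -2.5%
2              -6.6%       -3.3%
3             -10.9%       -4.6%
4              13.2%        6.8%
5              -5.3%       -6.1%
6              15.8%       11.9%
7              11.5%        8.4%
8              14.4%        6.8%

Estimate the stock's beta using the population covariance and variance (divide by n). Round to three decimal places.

1.489

Mean R_i = (-0.6 − 6.6 − 10.9 + 13.2 − 5.3 + 15.8 + 11.5 + 14.4) / 8 = 3.9375%
Mean R_m = (-2.5 − 3.3 − 4.6 + 6.8 − 6.1 + 11.9 + 8.4 + 6.8) / 8 = 2.1750%
Σ(R_i − R̄_i)(R_m − R̄_m) = 509.5375  ⇒  Cov = 509.5375 / 8 = 63.6922
Σ(R_m − R̄_m)² = 342.3150  ⇒  Var(R_m) = 342.3150 / 8 = 42.7894
β = Cov / Var(R_m) = 63.6922 / 42.7894 = 1.4885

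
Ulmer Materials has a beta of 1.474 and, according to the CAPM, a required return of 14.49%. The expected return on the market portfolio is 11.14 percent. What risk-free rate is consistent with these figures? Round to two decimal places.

4.07%

E(R) = R_f + β(E(R_m) − R_f) = R_f(1 − β) + β·E(R_m)
14.49% = R_f × (1 − 1.474) + 1.474 × 11.14%
14.49% = R_f × -0.474 + 16.42036%
R_f = (14.49% − 16.42036%) / -0.474 = 4.07%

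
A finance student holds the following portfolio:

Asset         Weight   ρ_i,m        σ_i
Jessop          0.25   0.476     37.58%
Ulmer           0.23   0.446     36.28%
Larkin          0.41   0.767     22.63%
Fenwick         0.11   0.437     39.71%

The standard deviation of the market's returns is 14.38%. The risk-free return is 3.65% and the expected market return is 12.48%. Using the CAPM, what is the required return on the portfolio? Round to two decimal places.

β_Jessop = 0.476 × 37.58% / 14.38% = 1.2440
β_Ulmer = 0.446 × 36.28% / 14.38% = 1.1252
β_Larkin = 0.767 × 22.63% / 14.38% = 1.2070
β_Fenwick = 0.437 × 39.71% / 14.38% = 1.2068
β_P = Σ w_i β_i = 0.25×1.2440 + 0.23×1.1252 + 0.41×1.2070 + 0.11×1.2068 = 1.1974
MRP = 12.48% − 3.65% = 8.83%
E(R_P) = R_f + β_P × MRP = 3.65% + 1.1974 × 8.83% = 14.22%

14.22%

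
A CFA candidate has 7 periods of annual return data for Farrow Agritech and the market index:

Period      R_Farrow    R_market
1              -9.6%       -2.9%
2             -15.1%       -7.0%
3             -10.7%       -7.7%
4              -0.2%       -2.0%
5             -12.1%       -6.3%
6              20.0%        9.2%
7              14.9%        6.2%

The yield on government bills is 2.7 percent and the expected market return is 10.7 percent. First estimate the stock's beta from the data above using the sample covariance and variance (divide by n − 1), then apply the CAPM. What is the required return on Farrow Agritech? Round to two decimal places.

Mean R_i = (-9.6 − 15.1 − 10.7 − 0.2 − 12.1 + 20.0 + 14.9) / 7 = -1.8286%
Mean R_m = (-2.9 − 7.0 − 7.7 − 2.0 − 6.3 + 9.2 + 6.2) / 7 = -1.5000%
Σ(R_i − R̄_i)(R_m − R̄_m) = 549.7400  ⇒  Cov = 549.7400 / 6 = 91.6233
Σ(R_m − R̄_m)² = 267.7200  ⇒  Var(R_m) = 267.7200 / 6 = 44.6200
β = Cov / Var(R_m) = 91.6233 / 44.6200 = 2.0534
MRP = 10.7% − 2.7% = 8.00%
E(R) = R_f + β × MRP = 2.7% + 2.0534 × 8.0% = 19.13%

19.13%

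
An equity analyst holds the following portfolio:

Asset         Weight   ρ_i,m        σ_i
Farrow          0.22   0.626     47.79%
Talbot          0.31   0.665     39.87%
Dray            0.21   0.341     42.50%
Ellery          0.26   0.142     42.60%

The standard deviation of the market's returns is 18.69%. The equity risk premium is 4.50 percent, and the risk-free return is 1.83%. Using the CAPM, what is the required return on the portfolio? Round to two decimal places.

6.51%

β_Farrow = 0.626 × 47.79% / 18.69% = 1.6007
β_Talbot = 0.665 × 39.87% / 18.69% = 1.4186
β_Dray = 0.341 × 42.50% / 18.69% = 0.7754
β_Ellery = 0.142 × 42.60% / 18.69% = 0.3237
β_P = Σ w_i β_i = 0.22×1.6007 + 0.31×1.4186 + 0.21×0.7754 + 0.26×0.3237 = 1.0389
E(R_P) = R_f + β_P × MRP = 1.83% + 1.0389 × 4.50% = 6.51%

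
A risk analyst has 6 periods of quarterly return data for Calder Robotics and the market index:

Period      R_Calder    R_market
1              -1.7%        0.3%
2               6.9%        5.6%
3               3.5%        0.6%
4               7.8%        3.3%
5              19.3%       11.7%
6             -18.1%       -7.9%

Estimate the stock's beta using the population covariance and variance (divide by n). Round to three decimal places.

Mean R_i = (-1.7 + 6.9 + 3.5 + 7.8 + 19.3 − 18.1) / 6 = 2.9500%
Mean R_m = (0.3 + 5.6 + 0.6 + 3.3 + 11.7 − 7.9) / 6 = 2.2667%
Σ(R_i − R̄_i)(R_m − R̄_m) = 394.6500  ⇒  Cov = 394.6500 / 6 = 65.7750
Σ(R_m − R̄_m)² = 211.1733  ⇒  Var(R_m) = 211.1733 / 6 = 35.1956
β = Cov / Var(R_m) = 65.7750 / 35.1956 = 1.8688

1.869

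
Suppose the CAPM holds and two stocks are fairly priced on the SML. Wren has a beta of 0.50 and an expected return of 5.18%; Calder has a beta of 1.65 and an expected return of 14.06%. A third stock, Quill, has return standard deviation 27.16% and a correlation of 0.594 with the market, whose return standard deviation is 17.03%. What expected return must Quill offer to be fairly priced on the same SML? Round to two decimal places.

8.63%

MRP = (14.06% − 5.18%) / (1.65 − 0.50) = 7.7217%
R_f = 5.18% − 0.50 × 7.7217% = 1.3192%
β_Quill = ρ·σ_i/σ_m = 0.594 × 27.16 / 17.03 = 0.9473
E(R_Quill) = R_f + β × MRP = 1.3192% + 0.9473 × 7.7217% = 8.63%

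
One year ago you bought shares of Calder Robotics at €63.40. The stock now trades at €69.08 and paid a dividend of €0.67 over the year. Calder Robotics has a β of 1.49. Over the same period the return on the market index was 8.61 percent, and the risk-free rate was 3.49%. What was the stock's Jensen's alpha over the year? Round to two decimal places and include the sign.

-1.10%

Realised HPR = (P1 + D1 − P0) / P0 = (69.08 + 0.67 − 63.40) / 63.40 = 6.35 / 63.40 = 10.0158%
MRP = 8.61% − 3.49% = 5.12%
CAPM required = R_f + β·MRP = 3.49% + 1.49 × 5.12% = 11.1188%
α = realised − required = 10.0158% − 11.1188% = -1.10%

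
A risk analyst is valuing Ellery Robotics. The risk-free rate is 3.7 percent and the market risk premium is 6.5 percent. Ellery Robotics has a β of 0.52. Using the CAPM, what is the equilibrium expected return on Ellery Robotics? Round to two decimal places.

7.08%

E(R) = R_f + β × MRP = 3.7% + 0.52 × 6.5% = 7.08%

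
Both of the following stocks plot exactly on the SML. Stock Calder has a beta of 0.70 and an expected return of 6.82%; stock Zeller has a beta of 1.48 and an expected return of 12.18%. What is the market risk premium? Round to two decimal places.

Both satisfy E(R) = R_f + β·MRP, so the slope of the SML is
MRP = (12.18% − 6.82%) / (1.48 − 0.70) = 5.36% / 0.78 = 6.8718%

6.87%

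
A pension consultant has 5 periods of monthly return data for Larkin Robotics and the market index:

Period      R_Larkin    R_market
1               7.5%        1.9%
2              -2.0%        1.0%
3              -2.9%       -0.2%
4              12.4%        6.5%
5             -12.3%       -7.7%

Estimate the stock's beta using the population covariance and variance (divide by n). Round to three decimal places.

Mean R_i = (7.5 − 2.0 − 2.9 + 12.4 − 12.3) / 5 = 0.5400%
Mean R_m = (1.9 + 1.0 − 0.2 + 6.5 − 7.7) / 5 = 0.3000%
Σ(R_i − R̄_i)(R_m − R̄_m) = 187.3300  ⇒  Cov = 187.3300 / 5 = 37.4660
Σ(R_m − R̄_m)² = 105.7400  ⇒  Var(R_m) = 105.7400 / 5 = 21.1480
β = Cov / Var(R_m) = 37.4660 / 21.1480 = 1.7716

1.772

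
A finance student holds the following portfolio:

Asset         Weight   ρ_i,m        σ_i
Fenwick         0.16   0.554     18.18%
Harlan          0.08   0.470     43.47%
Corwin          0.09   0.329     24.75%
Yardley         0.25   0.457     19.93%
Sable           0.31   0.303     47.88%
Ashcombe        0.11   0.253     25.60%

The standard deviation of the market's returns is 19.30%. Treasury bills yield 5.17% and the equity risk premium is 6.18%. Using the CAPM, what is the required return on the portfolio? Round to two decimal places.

8.84%

β_Fenwick = 0.554 × 18.18% / 19.30% = 0.5219
β_Harlan = 0.470 × 43.47% / 19.30% = 1.0586
β_Corwin = 0.329 × 24.75% / 19.30% = 0.4219
β_Yardley = 0.457 × 19.93% / 19.30% = 0.4719
β_Sable = 0.303 × 47.88% / 19.30% = 0.7517
β_Ashcombe = 0.253 × 25.60% / 19.30% = 0.3356
β_P = Σ w_i β_i = 0.16×0.5219 + 0.08×1.0586 + 0.09×0.4219 + 0.25×0.4719 + 0.31×0.7517 + 0.11×0.3356 = 0.5941
E(R_P) = R_f + β_P × MRP = 5.17% + 0.5941 × 6.18% = 8.84%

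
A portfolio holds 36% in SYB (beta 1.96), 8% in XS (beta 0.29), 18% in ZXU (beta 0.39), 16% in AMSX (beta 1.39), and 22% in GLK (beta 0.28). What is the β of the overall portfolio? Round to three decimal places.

β_P = Σ w_i β_i = 0.36×1.96 + 0.08×0.29 + 0.18×0.39 + 0.16×1.39 + 0.22×0.28 = 1.0830

1.083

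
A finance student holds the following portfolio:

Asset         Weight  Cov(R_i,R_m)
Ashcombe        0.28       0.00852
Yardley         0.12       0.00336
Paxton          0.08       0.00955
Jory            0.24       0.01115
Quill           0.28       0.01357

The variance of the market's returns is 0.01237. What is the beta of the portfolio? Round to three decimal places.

0.811

β_Ashcombe = 0.00852 / 0.01237 = 0.6888
β_Yardley = 0.00336 / 0.01237 = 0.2716
β_Paxton = 0.00955 / 0.01237 = 0.7720
β_Jory = 0.01115 / 0.01237 = 0.9014
β_Quill = 0.01357 / 0.01237 = 1.0970
β_P = Σ w_i β_i = 0.28×0.6888 + 0.12×0.2716 + 0.08×0.7720 + 0.24×0.9014 + 0.28×1.0970 = 0.8107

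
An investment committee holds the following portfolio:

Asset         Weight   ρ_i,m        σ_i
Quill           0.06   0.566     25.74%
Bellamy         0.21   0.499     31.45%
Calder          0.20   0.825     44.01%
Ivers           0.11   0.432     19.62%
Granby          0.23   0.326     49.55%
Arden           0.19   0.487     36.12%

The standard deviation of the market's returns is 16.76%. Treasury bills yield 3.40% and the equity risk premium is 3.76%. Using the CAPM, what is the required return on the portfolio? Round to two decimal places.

β_Quill = 0.566 × 25.74% / 16.76% = 0.8693
β_Bellamy = 0.499 × 31.45% / 16.76% = 0.9364
β_Calder = 0.825 × 44.01% / 16.76% = 2.1664
β_Ivers = 0.432 × 19.62% / 16.76% = 0.5057
β_Granby = 0.326 × 49.55% / 16.76% = 0.9638
β_Arden = 0.487 × 36.12% / 16.76% = 1.0495
β_P = Σ w_i β_i = 0.06×0.8693 + 0.21×0.9364 + 0.20×2.1664 + 0.11×0.5057 + 0.23×0.9638 + 0.19×1.0495 = 1.1588
E(R_P) = R_f + β_P × MRP = 3.40% + 1.1588 × 3.76% = 7.76%

7.76%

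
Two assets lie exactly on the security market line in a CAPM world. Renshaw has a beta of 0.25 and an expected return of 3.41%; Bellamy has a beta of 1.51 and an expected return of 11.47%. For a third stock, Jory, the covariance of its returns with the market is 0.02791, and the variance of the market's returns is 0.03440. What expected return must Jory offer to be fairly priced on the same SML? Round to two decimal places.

MRP = (11.47% − 3.41%) / (1.51 − 0.25) = 6.3968%
R_f = 3.41% − 0.25 × 6.3968% = 1.8108%
β_Jory = Cov / Var(R_m) = 0.02791 / 0.03440 = 0.8113
E(R_Jory) = R_f + β × MRP = 1.8108% + 0.8113 × 6.3968% = 7.00%

7.00%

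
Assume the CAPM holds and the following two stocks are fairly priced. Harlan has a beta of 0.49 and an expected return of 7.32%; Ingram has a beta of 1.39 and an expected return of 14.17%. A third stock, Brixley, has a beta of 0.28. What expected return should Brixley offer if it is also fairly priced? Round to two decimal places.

5.72%

MRP (SML slope) = (14.17% − 7.32%) / (1.39 − 0.49) = 6.85% / 0.90 = 7.6111%
R_f (intercept) = 7.32% − 0.49 × 7.6111% = 3.5906%
E(R_Brixley) = R_f + β × MRP = 3.5906% + 0.28 × 7.6111% = 5.72%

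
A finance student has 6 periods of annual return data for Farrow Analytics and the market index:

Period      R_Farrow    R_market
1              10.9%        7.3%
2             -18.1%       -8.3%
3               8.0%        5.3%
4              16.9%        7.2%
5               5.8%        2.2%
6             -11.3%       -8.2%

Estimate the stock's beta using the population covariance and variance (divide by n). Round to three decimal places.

Mean R_i = (10.9 − 18.1 + 8.0 + 16.9 + 5.8 − 11.3) / 6 = 2.0333%
Mean R_m = (7.3 − 8.3 + 5.3 + 7.2 + 2.2 − 8.2) / 6 = 0.9167%
Σ(R_i − R̄_i)(R_m − R̄_m) = 488.1167  ⇒  Cov = 488.1167 / 6 = 81.3528
Σ(R_m − R̄_m)² = 269.1483  ⇒  Var(R_m) = 269.1483 / 6 = 44.8581
β = Cov / Var(R_m) = 81.3528 / 44.8581 = 1.8136

1.814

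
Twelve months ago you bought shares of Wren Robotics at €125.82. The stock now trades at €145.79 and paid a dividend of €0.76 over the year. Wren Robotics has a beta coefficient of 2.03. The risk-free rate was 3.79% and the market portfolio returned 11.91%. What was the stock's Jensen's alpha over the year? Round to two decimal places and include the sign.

Realised HPR = (P1 + D1 − P0) / P0 = (145.79 + 0.76 − 125.82) / 125.82 = 20.73 / 125.82 = 16.4759%
MRP = 11.91% − 3.79% = 8.12%
CAPM required = R_f + β·MRP = 3.79% + 2.03 × 8.12% = 20.2736%
α = realised − required = 16.4759% − 20.2736% = -3.80%

-3.80%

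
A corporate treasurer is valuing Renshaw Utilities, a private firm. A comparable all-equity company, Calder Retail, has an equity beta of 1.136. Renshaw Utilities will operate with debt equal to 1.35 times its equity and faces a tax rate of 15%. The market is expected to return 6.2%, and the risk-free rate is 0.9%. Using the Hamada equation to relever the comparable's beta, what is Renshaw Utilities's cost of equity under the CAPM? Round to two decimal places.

13.83%

β_L = β_U × [1 + (1 − t)(D/E)] = 1.136 × [1 + (1 − 0.15) × 1.35]
    = 1.136 × [1 + 0.85 × 1.35] = 1.136 × 2.1475 = 2.4396
MRP = 6.2% − 0.9% = 5.30%
E(R) = R_f + β_L × MRP = 0.9% + 2.4396 × 5.3% = 13.83%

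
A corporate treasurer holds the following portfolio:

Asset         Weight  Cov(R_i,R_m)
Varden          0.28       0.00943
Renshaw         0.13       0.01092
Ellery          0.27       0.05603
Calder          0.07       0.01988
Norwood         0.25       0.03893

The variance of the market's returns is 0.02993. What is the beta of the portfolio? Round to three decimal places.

1.013

β_Varden = 0.00943 / 0.02993 = 0.3151
β_Renshaw = 0.01092 / 0.02993 = 0.3649
β_Ellery = 0.05603 / 0.02993 = 1.8720
β_Calder = 0.01988 / 0.02993 = 0.6642
β_Norwood = 0.03893 / 0.02993 = 1.3007
β_P = Σ w_i β_i = 0.28×0.3151 + 0.13×0.3649 + 0.27×1.8720 + 0.07×0.6642 + 0.25×1.3007 = 1.0128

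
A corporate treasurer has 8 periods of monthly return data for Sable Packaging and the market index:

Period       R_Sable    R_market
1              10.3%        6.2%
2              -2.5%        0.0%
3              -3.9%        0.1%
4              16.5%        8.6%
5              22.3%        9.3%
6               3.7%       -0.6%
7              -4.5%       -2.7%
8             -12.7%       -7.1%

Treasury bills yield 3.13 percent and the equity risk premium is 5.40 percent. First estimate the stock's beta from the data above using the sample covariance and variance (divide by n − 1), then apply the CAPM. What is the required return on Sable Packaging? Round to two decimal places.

13.84%

Mean R_i = (10.3 − 2.5 − 3.9 + 16.5 + 22.3 + 3.7 − 4.5 − 12.7) / 8 = 3.6500%
Mean R_m = (6.2 + 0.0 + 0.1 + 8.6 + 9.3 − 0.6 − 2.7 − 7.1) / 8 = 1.7250%
Σ(R_i − R̄_i)(R_m − R̄_m) = 462.4900  ⇒  Cov = 462.4900 / 7 = 66.0700
Σ(R_m − R̄_m)² = 233.1550  ⇒  Var(R_m) = 233.1550 / 7 = 33.3079
β = Cov / Var(R_m) = 66.0700 / 33.3079 = 1.9836
E(R) = R_f + β × MRP = 3.13% + 1.9836 × 5.40% = 13.84%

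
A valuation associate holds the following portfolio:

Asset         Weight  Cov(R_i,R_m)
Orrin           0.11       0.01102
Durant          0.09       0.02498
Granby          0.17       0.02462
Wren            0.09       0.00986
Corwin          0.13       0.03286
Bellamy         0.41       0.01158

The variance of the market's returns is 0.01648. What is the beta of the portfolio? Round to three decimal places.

β_Orrin = 0.01102 / 0.01648 = 0.6687
β_Durant = 0.02498 / 0.01648 = 1.5158
β_Granby = 0.02462 / 0.01648 = 1.4939
β_Wren = 0.00986 / 0.01648 = 0.5983
β_Corwin = 0.03286 / 0.01648 = 1.9939
β_Bellamy = 0.01158 / 0.01648 = 0.7027
β_P = Σ w_i β_i = 0.11×0.6687 + 0.09×1.5158 + 0.17×1.4939 + 0.09×0.5983 + 0.13×1.9939 + 0.41×0.7027 = 1.0651

1.065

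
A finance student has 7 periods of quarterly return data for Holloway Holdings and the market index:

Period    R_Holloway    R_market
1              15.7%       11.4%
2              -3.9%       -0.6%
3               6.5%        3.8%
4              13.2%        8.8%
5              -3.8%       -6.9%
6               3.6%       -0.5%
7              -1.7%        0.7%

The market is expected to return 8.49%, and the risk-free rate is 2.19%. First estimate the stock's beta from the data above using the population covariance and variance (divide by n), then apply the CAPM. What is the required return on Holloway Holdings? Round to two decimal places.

Mean R_i = (15.7 − 3.9 + 6.5 + 13.2 − 3.8 + 3.6 − 1.7) / 7 = 4.2286%
Mean R_m = (11.4 − 0.6 + 3.8 + 8.8 − 6.9 − 0.5 + 0.7) / 7 = 2.3857%
Σ(R_i − R̄_i)(R_m − R̄_m) = 274.7929  ⇒  Cov = 274.7929 / 7 = 39.2561
Σ(R_m − R̄_m)² = 230.7086  ⇒  Var(R_m) = 230.7086 / 7 = 32.9584
β = Cov / Var(R_m) = 39.2561 / 32.9584 = 1.1911
MRP = 8.49% − 2.19% = 6.30%
E(R) = R_f + β × MRP = 2.19% + 1.1911 × 6.30% = 9.69%

9.69%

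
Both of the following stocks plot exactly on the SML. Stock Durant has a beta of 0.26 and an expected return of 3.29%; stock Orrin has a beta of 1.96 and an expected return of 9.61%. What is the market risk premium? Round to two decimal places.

3.72%

Both satisfy E(R) = R_f + β·MRP, so the slope of the SML is
MRP = (9.61% − 3.29%) / (1.96 − 0.26) = 6.32% / 1.70 = 3.7176%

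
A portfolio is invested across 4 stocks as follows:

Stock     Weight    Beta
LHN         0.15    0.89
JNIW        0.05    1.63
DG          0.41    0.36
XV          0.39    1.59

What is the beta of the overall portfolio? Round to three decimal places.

β_P = Σ w_i β_i = 0.15×0.89 + 0.05×1.63 + 0.41×0.36 + 0.39×1.59 = 0.9827

0.983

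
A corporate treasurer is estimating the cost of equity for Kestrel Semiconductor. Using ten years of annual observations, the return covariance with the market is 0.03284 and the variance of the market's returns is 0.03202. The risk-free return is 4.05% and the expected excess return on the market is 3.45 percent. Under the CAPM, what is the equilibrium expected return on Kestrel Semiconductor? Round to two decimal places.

7.59%

β = Cov(R_i, R_m) / Var(R_m) = 0.03284 / 0.03202 = 1.0256
E(R) = R_f + β × MRP = 4.05% + 1.0256 × 3.45% = 7.59%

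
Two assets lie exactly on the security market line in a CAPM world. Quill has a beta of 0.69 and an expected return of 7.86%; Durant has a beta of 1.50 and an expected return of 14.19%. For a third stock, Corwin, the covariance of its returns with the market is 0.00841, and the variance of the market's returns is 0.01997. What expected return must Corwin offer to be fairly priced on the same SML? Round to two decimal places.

MRP = (14.19% − 7.86%) / (1.50 − 0.69) = 7.8148%
R_f = 7.86% − 0.69 × 7.8148% = 2.4678%
β_Corwin = Cov / Var(R_m) = 0.00841 / 0.01997 = 0.4211
E(R_Corwin) = R_f + β × MRP = 2.4678% + 0.4211 × 7.8148% = 5.76%

5.76%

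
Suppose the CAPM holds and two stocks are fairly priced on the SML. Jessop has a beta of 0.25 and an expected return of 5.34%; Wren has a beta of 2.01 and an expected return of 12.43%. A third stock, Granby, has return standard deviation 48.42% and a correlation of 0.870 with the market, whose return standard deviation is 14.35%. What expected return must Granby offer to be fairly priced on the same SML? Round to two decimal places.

16.16%

MRP = (12.43% − 5.34%) / (2.01 − 0.25) = 4.0284%
R_f = 5.34% − 0.25 × 4.0284% = 4.3329%
β_Granby = ρ·σ_i/σ_m = 0.870 × 48.42 / 14.35 = 2.9356
E(R_Granby) = R_f + β × MRP = 4.3329% + 2.9356 × 4.0284% = 16.16%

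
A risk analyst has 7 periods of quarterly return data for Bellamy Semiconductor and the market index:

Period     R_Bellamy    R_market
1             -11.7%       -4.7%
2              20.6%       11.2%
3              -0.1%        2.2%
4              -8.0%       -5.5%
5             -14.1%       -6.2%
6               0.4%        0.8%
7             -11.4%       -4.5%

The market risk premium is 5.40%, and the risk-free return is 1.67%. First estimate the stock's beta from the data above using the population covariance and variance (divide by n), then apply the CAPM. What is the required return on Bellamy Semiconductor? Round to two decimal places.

Mean R_i = (-11.7 + 20.6 − 0.1 − 8.0 − 14.1 + 0.4 − 11.4) / 7 = -3.4714%
Mean R_m = (-4.7 + 11.2 + 2.2 − 5.5 − 6.2 + 0.8 − 4.5) / 7 = -0.9571%
Σ(R_i − R̄_i)(R_m − R̄_m) = 445.2714  ⇒  Cov = 445.2714 / 7 = 63.6102
Σ(R_m − R̄_m)² = 235.5371  ⇒  Var(R_m) = 235.5371 / 7 = 33.6482
β = Cov / Var(R_m) = 63.6102 / 33.6482 = 1.8904
E(R) = R_f + β × MRP = 1.67% + 1.8904 × 5.40% = 11.88%

11.88%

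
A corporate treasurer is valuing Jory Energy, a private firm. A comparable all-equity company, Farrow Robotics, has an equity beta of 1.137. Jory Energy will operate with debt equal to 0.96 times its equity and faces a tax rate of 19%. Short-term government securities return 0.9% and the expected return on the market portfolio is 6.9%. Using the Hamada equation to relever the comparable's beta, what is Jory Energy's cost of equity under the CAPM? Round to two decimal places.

β_L = β_U × [1 + (1 − t)(D/E)] = 1.137 × [1 + (1 − 0.19) × 0.96]
    = 1.137 × [1 + 0.81 × 0.96] = 1.137 × 1.7776 = 2.0211
MRP = 6.9% − 0.9% = 6.00%
E(R) = R_f + β_L × MRP = 0.9% + 2.0211 × 6.0% = 13.03%

13.03%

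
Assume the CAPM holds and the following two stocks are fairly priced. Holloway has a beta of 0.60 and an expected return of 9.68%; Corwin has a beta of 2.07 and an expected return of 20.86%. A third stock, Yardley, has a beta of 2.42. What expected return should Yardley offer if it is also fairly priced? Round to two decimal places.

23.52%

MRP (SML slope) = (20.86% − 9.68%) / (2.07 − 0.60) = 11.18% / 1.47 = 7.6054%
R_f (intercept) = 9.68% − 0.60 × 7.6054% = 5.1168%
E(R_Yardley) = R_f + β × MRP = 5.1168% + 2.42 × 7.6054% = 23.52%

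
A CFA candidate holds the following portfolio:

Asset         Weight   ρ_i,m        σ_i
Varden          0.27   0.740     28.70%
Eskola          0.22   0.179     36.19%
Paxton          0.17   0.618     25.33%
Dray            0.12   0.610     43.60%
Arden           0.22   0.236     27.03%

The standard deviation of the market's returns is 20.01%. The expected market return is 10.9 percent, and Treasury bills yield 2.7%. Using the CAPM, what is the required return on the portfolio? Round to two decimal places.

β_Varden = 0.740 × 28.70% / 20.01% = 1.0614
β_Eskola = 0.179 × 36.19% / 20.01% = 0.3237
β_Paxton = 0.618 × 25.33% / 20.01% = 0.7823
β_Dray = 0.610 × 43.60% / 20.01% = 1.3291
β_Arden = 0.236 × 27.03% / 20.01% = 0.3188
β_P = Σ w_i β_i = 0.27×1.0614 + 0.22×0.3237 + 0.17×0.7823 + 0.12×1.3291 + 0.22×0.3188 = 0.7204
MRP = 10.9% − 2.7% = 8.20%
E(R_P) = R_f + β_P × MRP = 2.7% + 0.7204 × 8.2% = 8.61%

8.61%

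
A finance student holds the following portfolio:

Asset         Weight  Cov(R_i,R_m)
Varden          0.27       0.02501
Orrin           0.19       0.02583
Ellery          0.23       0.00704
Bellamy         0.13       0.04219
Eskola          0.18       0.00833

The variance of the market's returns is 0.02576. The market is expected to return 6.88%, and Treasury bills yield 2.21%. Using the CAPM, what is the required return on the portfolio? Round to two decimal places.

β_Varden = 0.02501 / 0.02576 = 0.9709
β_Orrin = 0.02583 / 0.02576 = 1.0027
β_Ellery = 0.00704 / 0.02576 = 0.2733
β_Bellamy = 0.04219 / 0.02576 = 1.6378
β_Eskola = 0.00833 / 0.02576 = 0.3234
β_P = Σ w_i β_i = 0.27×0.9709 + 0.19×1.0027 + 0.23×0.2733 + 0.13×1.6378 + 0.18×0.3234 = 0.7866
MRP = 6.88% − 2.21% = 4.67%
E(R_P) = R_f + β_P × MRP = 2.21% + 0.7866 × 4.67% = 5.88%

5.88%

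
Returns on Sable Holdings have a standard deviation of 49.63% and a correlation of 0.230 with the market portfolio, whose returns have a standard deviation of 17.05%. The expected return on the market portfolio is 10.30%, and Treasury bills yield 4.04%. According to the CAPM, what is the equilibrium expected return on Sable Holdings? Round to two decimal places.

β = ρ × σ_i / σ_m = 0.230 × 49.63% / 17.05% = 0.6695
MRP = 10.30% − 4.04% = 6.26%
E(R) = 4.04% + 0.6695 × 6.26% = 8.23%

8.23%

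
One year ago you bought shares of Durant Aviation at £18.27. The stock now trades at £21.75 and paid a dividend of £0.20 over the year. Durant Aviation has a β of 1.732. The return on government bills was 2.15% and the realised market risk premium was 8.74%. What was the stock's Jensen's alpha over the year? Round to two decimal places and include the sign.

+2.85%

Realised HPR = (P1 + D1 − P0) / P0 = (21.75 + 0.20 − 18.27) / 18.27 = 3.68 / 18.27 = 20.1423%
CAPM required = R_f + β·MRP = 2.15% + 1.732 × 8.74% = 17.28768%
α = realised − required = 20.1423% − 17.28768% = +2.85%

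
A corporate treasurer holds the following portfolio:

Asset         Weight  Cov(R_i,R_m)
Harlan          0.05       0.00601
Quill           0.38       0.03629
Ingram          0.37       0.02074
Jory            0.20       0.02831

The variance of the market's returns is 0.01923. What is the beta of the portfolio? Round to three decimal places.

β_Harlan = 0.00601 / 0.01923 = 0.3125
β_Quill = 0.03629 / 0.01923 = 1.8872
β_Ingram = 0.02074 / 0.01923 = 1.0785
β_Jory = 0.02831 / 0.01923 = 1.4722
β_P = Σ w_i β_i = 0.05×0.3125 + 0.38×1.8872 + 0.37×1.0785 + 0.20×1.4722 = 1.4262

1.426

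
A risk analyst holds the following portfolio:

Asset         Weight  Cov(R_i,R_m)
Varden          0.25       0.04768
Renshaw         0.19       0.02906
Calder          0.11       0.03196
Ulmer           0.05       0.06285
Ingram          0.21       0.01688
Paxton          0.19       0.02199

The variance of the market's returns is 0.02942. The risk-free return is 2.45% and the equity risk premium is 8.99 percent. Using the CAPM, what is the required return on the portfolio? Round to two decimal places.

β_Varden = 0.04768 / 0.02942 = 1.6207
β_Renshaw = 0.02906 / 0.02942 = 0.9878
β_Calder = 0.03196 / 0.02942 = 1.0863
β_Ulmer = 0.06285 / 0.02942 = 2.1363
β_Ingram = 0.01688 / 0.02942 = 0.5738
β_Paxton = 0.02199 / 0.02942 = 0.7475
β_P = Σ w_i β_i = 0.25×1.6207 + 0.19×0.9878 + 0.11×1.0863 + 0.05×2.1363 + 0.21×0.5738 + 0.19×0.7475 = 1.0817
E(R_P) = R_f + β_P × MRP = 2.45% + 1.0817 × 8.99% = 12.17%

12.17%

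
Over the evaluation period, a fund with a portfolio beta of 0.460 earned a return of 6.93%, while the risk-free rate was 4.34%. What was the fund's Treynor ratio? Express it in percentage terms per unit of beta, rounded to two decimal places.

5.63%

Treynor = (R_P − R_f) / β_P = (6.93% − 4.34%) / 0.4600 = 2.59% / 0.4600 = 5.63%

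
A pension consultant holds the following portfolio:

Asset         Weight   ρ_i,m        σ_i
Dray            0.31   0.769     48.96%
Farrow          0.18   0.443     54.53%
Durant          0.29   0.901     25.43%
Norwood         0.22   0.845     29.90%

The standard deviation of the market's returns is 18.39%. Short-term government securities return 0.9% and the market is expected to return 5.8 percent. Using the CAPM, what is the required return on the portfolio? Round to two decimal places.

8.42%

β_Dray = 0.769 × 48.96% / 18.39% = 2.0473
β_Farrow = 0.443 × 54.53% / 18.39% = 1.3136
β_Durant = 0.901 × 25.43% / 18.39% = 1.2459
β_Norwood = 0.845 × 29.90% / 18.39% = 1.3739
β_P = Σ w_i β_i = 0.31×2.0473 + 0.18×1.3136 + 0.29×1.2459 + 0.22×1.3739 = 1.5347
MRP = 5.8% − 0.9% = 4.90%
E(R_P) = R_f + β_P × MRP = 0.9% + 1.5347 × 4.9% = 8.42%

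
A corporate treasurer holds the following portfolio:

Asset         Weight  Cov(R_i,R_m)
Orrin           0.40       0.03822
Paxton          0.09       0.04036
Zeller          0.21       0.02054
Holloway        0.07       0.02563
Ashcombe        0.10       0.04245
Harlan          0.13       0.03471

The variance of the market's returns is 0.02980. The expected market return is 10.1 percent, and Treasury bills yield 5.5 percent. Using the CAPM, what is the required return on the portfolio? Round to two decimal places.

β_Orrin = 0.03822 / 0.02980 = 1.2826
β_Paxton = 0.04036 / 0.02980 = 1.3544
β_Zeller = 0.02054 / 0.02980 = 0.6893
β_Holloway = 0.02563 / 0.02980 = 0.8601
β_Ashcombe = 0.04245 / 0.02980 = 1.4245
β_Harlan = 0.03471 / 0.02980 = 1.1648
β_P = Σ w_i β_i = 0.40×1.2826 + 0.09×1.3544 + 0.21×0.6893 + 0.07×0.8601 + 0.10×1.4245 + 0.13×1.1648 = 1.1338
MRP = 10.1% − 5.5% = 4.60%
E(R_P) = R_f + β_P × MRP = 5.5% + 1.1338 × 4.6% = 10.72%

10.72%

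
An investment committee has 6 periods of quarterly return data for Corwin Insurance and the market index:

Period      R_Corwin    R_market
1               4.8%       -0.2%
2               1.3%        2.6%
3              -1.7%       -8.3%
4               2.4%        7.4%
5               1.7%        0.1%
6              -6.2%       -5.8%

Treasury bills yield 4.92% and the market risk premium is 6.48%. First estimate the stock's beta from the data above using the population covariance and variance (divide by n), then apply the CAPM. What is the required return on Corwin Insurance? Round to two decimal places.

Mean R_i = (4.8 + 1.3 − 1.7 + 2.4 + 1.7 − 6.2) / 6 = 0.3833%
Mean R_m = (-0.2 + 2.6 − 8.3 + 7.4 + 0.1 − 5.8) / 6 = -0.7000%
Σ(R_i − R̄_i)(R_m − R̄_m) = 72.0300  ⇒  Cov = 72.0300 / 6 = 12.0050
Σ(R_m − R̄_m)² = 161.1600  ⇒  Var(R_m) = 161.1600 / 6 = 26.8600
β = Cov / Var(R_m) = 12.0050 / 26.8600 = 0.4469
E(R) = R_f + β × MRP = 4.92% + 0.4469 × 6.48% = 7.82%

7.82%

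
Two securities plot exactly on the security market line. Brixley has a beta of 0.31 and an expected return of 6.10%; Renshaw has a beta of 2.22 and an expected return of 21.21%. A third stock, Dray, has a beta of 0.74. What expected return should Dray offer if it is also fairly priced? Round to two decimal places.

9.50%

MRP (SML slope) = (21.21% − 6.10%) / (2.22 − 0.31) = 15.11% / 1.91 = 7.9110%
R_f (intercept) = 6.10% − 0.31 × 7.9110% = 3.6476%
E(R_Dray) = R_f + β × MRP = 3.6476% + 0.74 × 7.9110% = 9.50%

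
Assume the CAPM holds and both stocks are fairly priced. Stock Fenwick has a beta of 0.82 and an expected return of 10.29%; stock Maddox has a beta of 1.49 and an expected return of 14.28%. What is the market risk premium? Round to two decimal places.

5.96%

Both satisfy E(R) = R_f + β·MRP, so the slope of the SML is
MRP = (14.28% − 10.29%) / (1.49 − 0.82) = 3.99% / 0.67 = 5.9552%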